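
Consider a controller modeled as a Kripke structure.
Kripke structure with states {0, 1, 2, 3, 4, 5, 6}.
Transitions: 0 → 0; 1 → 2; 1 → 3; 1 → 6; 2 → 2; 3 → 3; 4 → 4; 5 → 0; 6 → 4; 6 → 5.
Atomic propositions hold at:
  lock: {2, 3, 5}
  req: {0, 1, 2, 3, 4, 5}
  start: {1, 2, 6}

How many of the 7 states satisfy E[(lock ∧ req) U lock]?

3

Sat(lock ∧ req) = {2, 3, 5}
E[(lock ∧ req) U lock]: least fixpoint, start Z0 = Sat(lock) = {2, 3, 5}, add states in Sat(lock ∧ req) with some successor in Z. Already a fixed point.
Sat(E[(lock ∧ req) U lock]) = {2, 3, 5}
|Sat(E[(lock ∧ req) U lock])| = |{2, 3, 5}| = 3.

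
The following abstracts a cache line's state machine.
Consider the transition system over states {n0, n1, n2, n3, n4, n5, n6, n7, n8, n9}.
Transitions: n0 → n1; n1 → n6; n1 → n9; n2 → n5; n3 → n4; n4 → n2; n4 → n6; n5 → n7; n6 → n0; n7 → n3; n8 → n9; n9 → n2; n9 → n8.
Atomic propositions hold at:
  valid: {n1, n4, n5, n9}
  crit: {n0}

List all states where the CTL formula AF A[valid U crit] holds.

A[valid U crit]: least fixpoint, start Z0 = Sat(crit) = {n0}, add states in Sat(valid) with every successor in Z. Already a fixed point.
Sat(A[valid U crit]) = {n0}
AF A[valid U crit]: least fixpoint, start Z0 = {n0}, add states with every successor in Z. Z1 = {n0, n6}; fixed.
Sat(AF A[valid U crit]) = {n0, n6}

{n0, n6}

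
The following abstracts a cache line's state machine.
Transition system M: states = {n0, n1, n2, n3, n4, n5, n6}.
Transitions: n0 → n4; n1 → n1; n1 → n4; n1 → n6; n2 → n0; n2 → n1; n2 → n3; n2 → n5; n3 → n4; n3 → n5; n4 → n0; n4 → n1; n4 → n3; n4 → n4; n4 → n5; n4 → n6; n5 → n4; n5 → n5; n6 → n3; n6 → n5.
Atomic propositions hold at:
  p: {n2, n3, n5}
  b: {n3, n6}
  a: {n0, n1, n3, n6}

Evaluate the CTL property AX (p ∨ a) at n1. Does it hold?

No

Sat(p ∨ a) = {n0, n1, n2, n3, n5, n6}
Sat(AX (p ∨ a)) = {s : every successor in {n0, n1, n2, n3, n5, n6}} = {n2, n6}
n1 ∉ Sat(AX (p ∨ a)) = {n2, n6}, so the formula does not hold at n1.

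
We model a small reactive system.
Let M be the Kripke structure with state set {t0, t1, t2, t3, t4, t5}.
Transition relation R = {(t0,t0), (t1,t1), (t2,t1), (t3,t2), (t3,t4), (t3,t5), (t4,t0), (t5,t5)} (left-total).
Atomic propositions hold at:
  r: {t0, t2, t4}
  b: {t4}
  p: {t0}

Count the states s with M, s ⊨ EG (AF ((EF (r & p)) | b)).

3

Sat(r & p) = {t0}
EF (r & p): least fixpoint, start Z0 = {t0}, add states with some successor in Z. Z1 = {t0, t4}; Z2 = {t0, t3, t4}; fixed.
Sat(EF (r & p)) = {t0, t3, t4}
Sat((EF (r & p)) | b) = {t0, t3, t4}
AF ((EF (r & p)) | b): least fixpoint, start Z0 = {t0, t3, t4}, add states with every successor in Z. Already a fixed point.
Sat(AF ((EF (r & p)) | b)) = {t0, t3, t4}
EG (AF ((EF (r & p)) | b)): greatest fixpoint, start Z0 = {t0, t3, t4}, keep only states in Sat with some successor in Z. Already a fixed point.
Sat(EG (AF ((EF (r & p)) | b))) = {t0, t3, t4}
|Sat(EG (AF ((EF (r & p)) | b)))| = |{t0, t3, t4}| = 3.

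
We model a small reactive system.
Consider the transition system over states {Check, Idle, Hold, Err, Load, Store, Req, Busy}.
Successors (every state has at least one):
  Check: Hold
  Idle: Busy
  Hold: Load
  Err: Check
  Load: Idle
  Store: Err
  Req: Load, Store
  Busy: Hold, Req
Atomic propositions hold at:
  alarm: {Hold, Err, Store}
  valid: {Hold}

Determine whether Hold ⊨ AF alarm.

Yes

AF alarm: least fixpoint, start Z0 = {Hold, Err, Store}, add states with every successor in Z. Z1 = {Check, Hold, Err, Store}; fixed.
Sat(AF alarm) = {Check, Hold, Err, Store}
Hold ∈ Sat(AF alarm) = {Check, Hold, Err, Store}, so the formula holds at Hold.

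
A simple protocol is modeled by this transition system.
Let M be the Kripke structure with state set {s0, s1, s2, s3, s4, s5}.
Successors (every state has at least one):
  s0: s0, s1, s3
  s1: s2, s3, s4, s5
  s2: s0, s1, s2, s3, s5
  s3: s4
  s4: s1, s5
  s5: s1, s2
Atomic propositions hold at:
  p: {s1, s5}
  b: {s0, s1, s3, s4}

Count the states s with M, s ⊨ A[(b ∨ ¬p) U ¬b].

Sat(¬p) = {s0, s2, s3, s4}
Sat(b ∨ ¬p) = {s0, s1, s2, s3, s4}
Sat(¬b) = {s2, s5}
A[(b ∨ ¬p) U ¬b]: least fixpoint, start Z0 = Sat(¬b) = {s2, s5}, add states in Sat(b ∨ ¬p) with every successor in Z. Already a fixed point.
Sat(A[(b ∨ ¬p) U ¬b]) = {s2, s5}
|Sat(A[(b ∨ ¬p) U ¬b])| = |{s2, s5}| = 2.

2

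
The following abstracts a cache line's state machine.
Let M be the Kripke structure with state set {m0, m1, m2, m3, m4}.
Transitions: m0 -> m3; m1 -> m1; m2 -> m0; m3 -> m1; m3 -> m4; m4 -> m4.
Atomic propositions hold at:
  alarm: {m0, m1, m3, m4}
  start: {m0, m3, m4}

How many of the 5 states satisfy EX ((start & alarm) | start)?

4

Sat(start & alarm) = {m0, m3, m4}
Sat((start & alarm) | start) = {m0, m3, m4}
Sat(EX ((start & alarm) | start)) = {s : some successor in {m0, m3, m4}} = {m0, m2, m3, m4}
|Sat(EX ((start & alarm) | start))| = |{m0, m2, m3, m4}| = 4.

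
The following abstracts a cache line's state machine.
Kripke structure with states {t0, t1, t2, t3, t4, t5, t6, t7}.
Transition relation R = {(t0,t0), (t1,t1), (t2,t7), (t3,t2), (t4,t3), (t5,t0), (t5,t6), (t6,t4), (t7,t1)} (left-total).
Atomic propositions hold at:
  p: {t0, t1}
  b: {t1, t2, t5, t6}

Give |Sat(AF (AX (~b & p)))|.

1

Sat(~b) = {t0, t3, t4, t7}
Sat(~b & p) = {t0}
Sat(AX (~b & p)) = {s : every successor in {t0}} = {t0}
AF (AX (~b & p)): least fixpoint, start Z0 = {t0}, add states with every successor in Z. Already a fixed point.
Sat(AF (AX (~b & p))) = {t0}
|Sat(AF (AX (~b & p)))| = |{t0}| = 1.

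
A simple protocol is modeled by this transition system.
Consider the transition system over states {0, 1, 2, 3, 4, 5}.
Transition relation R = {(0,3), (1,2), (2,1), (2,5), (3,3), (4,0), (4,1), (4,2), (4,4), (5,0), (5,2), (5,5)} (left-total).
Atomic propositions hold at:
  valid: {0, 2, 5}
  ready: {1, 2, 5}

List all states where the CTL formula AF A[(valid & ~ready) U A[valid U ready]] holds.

Sat(~ready) = {0, 3, 4}
Sat(valid & ~ready) = {0}
A[valid U ready]: least fixpoint, start Z0 = Sat(ready) = {1, 2, 5}, add states in Sat(valid) with every successor in Z. Already a fixed point.
Sat(A[valid U ready]) = {1, 2, 5}
A[(valid & ~ready) U A[valid U ready]]: least fixpoint, start Z0 = Sat(A[valid U ready]) = {1, 2, 5}, add states in Sat(valid & ~ready) with every successor in Z. Already a fixed point.
Sat(A[(valid & ~ready) U A[valid U ready]]) = {1, 2, 5}
AF A[(valid & ~ready) U A[valid U ready]]: least fixpoint, start Z0 = {1, 2, 5}, add states with every successor in Z. Already a fixed point.
Sat(AF A[(valid & ~ready) U A[valid U ready]]) = {1, 2, 5}

{1, 2, 5}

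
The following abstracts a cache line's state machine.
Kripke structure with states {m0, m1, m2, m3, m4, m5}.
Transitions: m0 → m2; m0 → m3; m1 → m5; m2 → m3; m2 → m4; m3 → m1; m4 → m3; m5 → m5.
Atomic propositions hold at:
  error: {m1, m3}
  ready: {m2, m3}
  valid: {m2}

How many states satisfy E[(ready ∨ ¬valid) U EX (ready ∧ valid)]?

1

Sat(¬valid) = {m0, m1, m3, m4, m5}
Sat(ready ∨ ¬valid) = {m0, m1, m2, m3, m4, m5}
Sat(ready ∧ valid) = {m2}
Sat(EX (ready ∧ valid)) = {s : some successor in {m2}} = {m0}
E[(ready ∨ ¬valid) U EX (ready ∧ valid)]: least fixpoint, start Z0 = Sat(EX (ready ∧ valid)) = {m0}, add states in Sat(ready ∨ ¬valid) with some successor in Z. Already a fixed point.
Sat(E[(ready ∨ ¬valid) U EX (ready ∧ valid)]) = {m0}
|Sat(E[(ready ∨ ¬valid) U EX (ready ∧ valid)])| = |{m0}| = 1.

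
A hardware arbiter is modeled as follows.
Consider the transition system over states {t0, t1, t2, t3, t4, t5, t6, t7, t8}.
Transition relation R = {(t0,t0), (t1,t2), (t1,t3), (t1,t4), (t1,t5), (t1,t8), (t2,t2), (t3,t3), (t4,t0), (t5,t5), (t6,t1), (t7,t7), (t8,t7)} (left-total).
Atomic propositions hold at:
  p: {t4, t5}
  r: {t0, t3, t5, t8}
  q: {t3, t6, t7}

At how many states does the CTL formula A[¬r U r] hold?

5

Sat(¬r) = {t1, t2, t4, t6, t7}
A[¬r U r]: least fixpoint, start Z0 = Sat(r) = {t0, t3, t5, t8}, add states in Sat(¬r) with every successor in Z. Z1 = {t0, t3, t4, t5, t8}; fixed.
Sat(A[¬r U r]) = {t0, t3, t4, t5, t8}
|Sat(A[¬r U r])| = |{t0, t3, t4, t5, t8}| = 5.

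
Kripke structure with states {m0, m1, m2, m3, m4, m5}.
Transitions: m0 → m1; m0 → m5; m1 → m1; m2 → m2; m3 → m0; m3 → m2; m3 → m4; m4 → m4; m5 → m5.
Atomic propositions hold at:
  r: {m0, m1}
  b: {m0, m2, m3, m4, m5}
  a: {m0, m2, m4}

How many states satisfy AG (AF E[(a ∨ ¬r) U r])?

Sat(¬r) = {m2, m3, m4, m5}
Sat(a ∨ ¬r) = {m0, m2, m3, m4, m5}
E[(a ∨ ¬r) U r]: least fixpoint, start Z0 = Sat(r) = {m0, m1}, add states in Sat(a ∨ ¬r) with some successor in Z. Z1 = {m0, m1, m3}; fixed.
Sat(E[(a ∨ ¬r) U r]) = {m0, m1, m3}
AF E[(a ∨ ¬r) U r]: least fixpoint, start Z0 = {m0, m1, m3}, add states with every successor in Z. Already a fixed point.
Sat(AF E[(a ∨ ¬r) U r]) = {m0, m1, m3}
AG (AF E[(a ∨ ¬r) U r]): greatest fixpoint, start Z0 = {m0, m1, m3}, keep only states in Sat with every successor in Z. Z1 = {m1}; fixed.
Sat(AG (AF E[(a ∨ ¬r) U r])) = {m1}
|Sat(AG (AF E[(a ∨ ¬r) U r]))| = |{m1}| = 1.

1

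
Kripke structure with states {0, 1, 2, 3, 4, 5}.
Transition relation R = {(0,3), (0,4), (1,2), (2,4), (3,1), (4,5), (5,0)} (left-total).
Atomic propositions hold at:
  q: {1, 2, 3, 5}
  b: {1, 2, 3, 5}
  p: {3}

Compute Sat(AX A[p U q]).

{1, 3, 4}

A[p U q]: least fixpoint, start Z0 = Sat(q) = {1, 2, 3, 5}, add states in Sat(p) with every successor in Z. Already a fixed point.
Sat(A[p U q]) = {1, 2, 3, 5}
Sat(AX A[p U q]) = {s : every successor in {1, 2, 3, 5}} = {1, 3, 4}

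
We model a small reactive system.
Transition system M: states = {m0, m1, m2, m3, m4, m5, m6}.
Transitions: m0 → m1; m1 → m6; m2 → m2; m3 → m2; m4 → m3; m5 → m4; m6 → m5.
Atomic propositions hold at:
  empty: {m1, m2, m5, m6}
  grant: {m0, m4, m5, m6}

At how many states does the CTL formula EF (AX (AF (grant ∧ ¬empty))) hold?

Sat(¬empty) = {m0, m3, m4}
Sat(grant ∧ ¬empty) = {m0, m4}
AF (grant ∧ ¬empty): least fixpoint, start Z0 = {m0, m4}, add states with every successor in Z. Z1 = {m0, m4, m5}; Z2 = {m0, m4, m5, m6}; Z3 = {m0, m1, m4, m5, m6}; fixed.
Sat(AF (grant ∧ ¬empty)) = {m0, m1, m4, m5, m6}
Sat(AX (AF (grant ∧ ¬empty))) = {s : every successor in {m0, m1, m4, m5, m6}} = {m0, m1, m5, m6}
EF (AX (AF (grant ∧ ¬empty))): least fixpoint, start Z0 = {m0, m1, m5, m6}, add states with some successor in Z. Already a fixed point.
Sat(EF (AX (AF (grant ∧ ¬empty)))) = {m0, m1, m5, m6}
|Sat(EF (AX (AF (grant ∧ ¬empty))))| = |{m0, m1, m5, m6}| = 4.

4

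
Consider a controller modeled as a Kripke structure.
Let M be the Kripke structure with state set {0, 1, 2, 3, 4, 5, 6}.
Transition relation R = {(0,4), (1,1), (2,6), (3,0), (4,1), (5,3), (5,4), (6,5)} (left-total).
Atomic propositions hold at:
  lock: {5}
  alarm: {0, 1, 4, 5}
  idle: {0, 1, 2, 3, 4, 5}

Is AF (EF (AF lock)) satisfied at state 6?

Yes

AF lock: least fixpoint, start Z0 = {5}, add states with every successor in Z. Z1 = {5, 6}; Z2 = {2, 5, 6}; fixed.
Sat(AF lock) = {2, 5, 6}
EF (AF lock): least fixpoint, start Z0 = {2, 5, 6}, add states with some successor in Z. Already a fixed point.
Sat(EF (AF lock)) = {2, 5, 6}
AF (EF (AF lock)): least fixpoint, start Z0 = {2, 5, 6}, add states with every successor in Z. Already a fixed point.
Sat(AF (EF (AF lock))) = {2, 5, 6}
6 ∈ Sat(AF (EF (AF lock))) = {2, 5, 6}, so the formula holds at 6.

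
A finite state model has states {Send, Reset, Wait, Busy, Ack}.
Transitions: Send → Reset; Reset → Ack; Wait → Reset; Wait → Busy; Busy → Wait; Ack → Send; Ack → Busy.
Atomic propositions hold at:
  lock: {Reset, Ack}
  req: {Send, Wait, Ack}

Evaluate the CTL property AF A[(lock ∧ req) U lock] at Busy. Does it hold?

Sat(lock ∧ req) = {Ack}
A[(lock ∧ req) U lock]: least fixpoint, start Z0 = Sat(lock) = {Reset, Ack}, add states in Sat(lock ∧ req) with every successor in Z. Already a fixed point.
Sat(A[(lock ∧ req) U lock]) = {Reset, Ack}
AF A[(lock ∧ req) U lock]: least fixpoint, start Z0 = {Reset, Ack}, add states with every successor in Z. Z1 = {Send, Reset, Ack}; fixed.
Sat(AF A[(lock ∧ req) U lock]) = {Send, Reset, Ack}
Busy ∉ Sat(AF A[(lock ∧ req) U lock]) = {Send, Reset, Ack}, so the formula does not hold at Busy.

No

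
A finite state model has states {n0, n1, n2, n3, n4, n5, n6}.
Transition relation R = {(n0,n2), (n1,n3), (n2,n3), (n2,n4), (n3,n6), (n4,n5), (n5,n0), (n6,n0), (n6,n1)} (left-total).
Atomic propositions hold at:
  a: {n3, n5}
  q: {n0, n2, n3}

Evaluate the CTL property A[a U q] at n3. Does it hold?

A[a U q]: least fixpoint, start Z0 = Sat(q) = {n0, n2, n3}, add states in Sat(a) with every successor in Z. Z1 = {n0, n2, n3, n5}; fixed.
Sat(A[a U q]) = {n0, n2, n3, n5}
n3 ∈ Sat(A[a U q]) = {n0, n2, n3, n5}, so the formula holds at n3.

Yes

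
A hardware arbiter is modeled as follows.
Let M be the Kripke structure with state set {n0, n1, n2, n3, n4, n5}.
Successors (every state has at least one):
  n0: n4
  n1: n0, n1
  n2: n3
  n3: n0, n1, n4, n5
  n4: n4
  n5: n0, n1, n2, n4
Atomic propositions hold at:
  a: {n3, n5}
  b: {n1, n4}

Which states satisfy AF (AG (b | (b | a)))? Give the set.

{n0, n4}

Sat(b | a) = {n1, n3, n4, n5}
Sat(b | (b | a)) = {n1, n3, n4, n5}
AG (b | (b | a)): greatest fixpoint, start Z0 = {n1, n3, n4, n5}, keep only states in Sat with every successor in Z. Z1 = {n4}; fixed.
Sat(AG (b | (b | a))) = {n4}
AF (AG (b | (b | a))): least fixpoint, start Z0 = {n4}, add states with every successor in Z. Z1 = {n0, n4}; fixed.
Sat(AF (AG (b | (b | a)))) = {n0, n4}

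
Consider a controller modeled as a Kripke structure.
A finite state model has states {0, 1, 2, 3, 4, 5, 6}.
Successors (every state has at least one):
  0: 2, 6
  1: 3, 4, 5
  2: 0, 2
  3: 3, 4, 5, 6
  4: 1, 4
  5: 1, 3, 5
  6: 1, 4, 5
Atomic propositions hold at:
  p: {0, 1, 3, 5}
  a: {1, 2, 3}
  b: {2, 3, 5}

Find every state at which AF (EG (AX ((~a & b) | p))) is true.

{5}

Sat(~a) = {0, 4, 5, 6}
Sat(~a & b) = {5}
Sat((~a & b) | p) = {0, 1, 3, 5}
Sat(AX ((~a & b) | p)) = {s : every successor in {0, 1, 3, 5}} = {5}
EG (AX ((~a & b) | p)): greatest fixpoint, start Z0 = {5}, keep only states in Sat with some successor in Z. Already a fixed point.
Sat(EG (AX ((~a & b) | p))) = {5}
AF (EG (AX ((~a & b) | p))): least fixpoint, start Z0 = {5}, add states with every successor in Z. Already a fixed point.
Sat(AF (EG (AX ((~a & b) | p)))) = {5}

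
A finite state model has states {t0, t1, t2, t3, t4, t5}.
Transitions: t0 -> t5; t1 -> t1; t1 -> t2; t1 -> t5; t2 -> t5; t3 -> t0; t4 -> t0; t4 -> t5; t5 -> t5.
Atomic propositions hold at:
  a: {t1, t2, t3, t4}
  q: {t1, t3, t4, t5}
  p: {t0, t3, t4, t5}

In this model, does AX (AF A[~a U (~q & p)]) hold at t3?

Yes

Sat(~a) = {t0, t5}
Sat(~q) = {t0, t2}
Sat(~q & p) = {t0}
A[~a U (~q & p)]: least fixpoint, start Z0 = Sat((~q & p)) = {t0}, add states in Sat(~a) with every successor in Z. Already a fixed point.
Sat(A[~a U (~q & p)]) = {t0}
AF A[~a U (~q & p)]: least fixpoint, start Z0 = {t0}, add states with every successor in Z. Z1 = {t0, t3}; fixed.
Sat(AF A[~a U (~q & p)]) = {t0, t3}
Sat(AX (AF A[~a U (~q & p)])) = {s : every successor in {t0, t3}} = {t3}
t3 ∈ Sat(AX (AF A[~a U (~q & p)])) = {t3}, so the formula holds at t3.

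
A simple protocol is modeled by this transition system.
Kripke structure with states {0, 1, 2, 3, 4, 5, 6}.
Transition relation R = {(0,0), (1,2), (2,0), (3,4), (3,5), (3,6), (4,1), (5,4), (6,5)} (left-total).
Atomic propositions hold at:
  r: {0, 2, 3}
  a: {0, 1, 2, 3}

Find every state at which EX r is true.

Sat(EX r) = {s : some successor in {0, 2, 3}} = {0, 1, 2}

{0, 1, 2}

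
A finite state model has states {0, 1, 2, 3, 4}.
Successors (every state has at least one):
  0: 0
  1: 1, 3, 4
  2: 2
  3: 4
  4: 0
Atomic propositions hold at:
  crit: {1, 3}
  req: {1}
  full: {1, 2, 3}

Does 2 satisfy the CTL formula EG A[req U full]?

A[req U full]: least fixpoint, start Z0 = Sat(full) = {1, 2, 3}, add states in Sat(req) with every successor in Z. Already a fixed point.
Sat(A[req U full]) = {1, 2, 3}
EG A[req U full]: greatest fixpoint, start Z0 = {1, 2, 3}, keep only states in Sat with some successor in Z. Z1 = {1, 2}; fixed.
Sat(EG A[req U full]) = {1, 2}
2 ∈ Sat(EG A[req U full]) = {1, 2}, so the formula holds at 2.

Yes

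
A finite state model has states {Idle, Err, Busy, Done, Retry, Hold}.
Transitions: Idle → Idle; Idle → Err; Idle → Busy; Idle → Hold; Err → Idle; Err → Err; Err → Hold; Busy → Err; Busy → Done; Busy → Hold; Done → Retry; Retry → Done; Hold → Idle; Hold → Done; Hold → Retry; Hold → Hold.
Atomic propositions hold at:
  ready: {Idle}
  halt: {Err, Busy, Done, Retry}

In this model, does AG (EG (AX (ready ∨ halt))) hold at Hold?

No

Sat(ready ∨ halt) = {Idle, Err, Busy, Done, Retry}
Sat(AX (ready ∨ halt)) = {s : every successor in {Idle, Err, Busy, Done, Retry}} = {Done, Retry}
EG (AX (ready ∨ halt)): greatest fixpoint, start Z0 = {Done, Retry}, keep only states in Sat with some successor in Z. Already a fixed point.
Sat(EG (AX (ready ∨ halt))) = {Done, Retry}
AG (EG (AX (ready ∨ halt))): greatest fixpoint, start Z0 = {Done, Retry}, keep only states in Sat with every successor in Z. Already a fixed point.
Sat(AG (EG (AX (ready ∨ halt)))) = {Done, Retry}
Hold ∉ Sat(AG (EG (AX (ready ∨ halt)))) = {Done, Retry}, so the formula does not hold at Hold.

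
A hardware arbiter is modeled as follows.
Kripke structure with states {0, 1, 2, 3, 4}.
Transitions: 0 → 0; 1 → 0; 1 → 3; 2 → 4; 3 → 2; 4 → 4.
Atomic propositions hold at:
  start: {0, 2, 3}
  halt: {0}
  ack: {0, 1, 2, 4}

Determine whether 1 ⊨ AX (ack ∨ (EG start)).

EG start: greatest fixpoint, start Z0 = {0, 2, 3}, keep only states in Sat with some successor in Z. Z1 = {0, 3}; Z2 = {0}; fixed.
Sat(EG start) = {0}
Sat(ack ∨ (EG start)) = {0, 1, 2, 4}
Sat(AX (ack ∨ (EG start))) = {s : every successor in {0, 1, 2, 4}} = {0, 2, 3, 4}
1 ∉ Sat(AX (ack ∨ (EG start))) = {0, 2, 3, 4}, so the formula does not hold at 1.

No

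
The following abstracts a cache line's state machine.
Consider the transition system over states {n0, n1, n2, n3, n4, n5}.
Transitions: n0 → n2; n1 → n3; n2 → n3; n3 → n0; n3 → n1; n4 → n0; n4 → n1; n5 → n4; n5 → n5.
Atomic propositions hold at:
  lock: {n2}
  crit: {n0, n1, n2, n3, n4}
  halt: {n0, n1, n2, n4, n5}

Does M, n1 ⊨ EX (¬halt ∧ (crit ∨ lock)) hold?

Sat(¬halt) = {n3}
Sat(crit ∨ lock) = {n0, n1, n2, n3, n4}
Sat(¬halt ∧ (crit ∨ lock)) = {n3}
Sat(EX (¬halt ∧ (crit ∨ lock))) = {s : some successor in {n3}} = {n1, n2}
n1 ∈ Sat(EX (¬halt ∧ (crit ∨ lock))) = {n1, n2}, so the formula holds at n1.

Yes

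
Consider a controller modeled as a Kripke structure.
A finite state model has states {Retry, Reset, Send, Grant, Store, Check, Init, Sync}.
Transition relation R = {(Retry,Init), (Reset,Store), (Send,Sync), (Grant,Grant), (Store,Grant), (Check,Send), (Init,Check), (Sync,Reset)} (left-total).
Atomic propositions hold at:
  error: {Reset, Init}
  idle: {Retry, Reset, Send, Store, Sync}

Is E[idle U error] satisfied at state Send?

Yes

E[idle U error]: least fixpoint, start Z0 = Sat(error) = {Reset, Init}, add states in Sat(idle) with some successor in Z. Z1 = {Retry, Reset, Init, Sync}; Z2 = {Retry, Reset, Send, Init, Sync}; fixed.
Sat(E[idle U error]) = {Retry, Reset, Send, Init, Sync}
Send ∈ Sat(E[idle U error]) = {Retry, Reset, Send, Init, Sync}, so the formula holds at Send.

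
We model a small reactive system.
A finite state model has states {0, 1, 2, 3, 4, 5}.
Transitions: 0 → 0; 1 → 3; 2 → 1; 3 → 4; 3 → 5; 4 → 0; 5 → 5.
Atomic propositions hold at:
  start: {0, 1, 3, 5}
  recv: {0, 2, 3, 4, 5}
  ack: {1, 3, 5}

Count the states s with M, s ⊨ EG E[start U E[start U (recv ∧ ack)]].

Sat(recv ∧ ack) = {3, 5}
E[start U (recv ∧ ack)]: least fixpoint, start Z0 = Sat((recv ∧ ack)) = {3, 5}, add states in Sat(start) with some successor in Z. Z1 = {1, 3, 5}; fixed.
Sat(E[start U (recv ∧ ack)]) = {1, 3, 5}
E[start U E[start U (recv ∧ ack)]]: least fixpoint, start Z0 = Sat(E[start U (recv ∧ ack)]) = {1, 3, 5}, add states in Sat(start) with some successor in Z. Already a fixed point.
Sat(E[start U E[start U (recv ∧ ack)]]) = {1, 3, 5}
EG E[start U E[start U (recv ∧ ack)]]: greatest fixpoint, start Z0 = {1, 3, 5}, keep only states in Sat with some successor in Z. Already a fixed point.
Sat(EG E[start U E[start U (recv ∧ ack)]]) = {1, 3, 5}
|Sat(EG E[start U E[start U (recv ∧ ack)]])| = |{1, 3, 5}| = 3.

3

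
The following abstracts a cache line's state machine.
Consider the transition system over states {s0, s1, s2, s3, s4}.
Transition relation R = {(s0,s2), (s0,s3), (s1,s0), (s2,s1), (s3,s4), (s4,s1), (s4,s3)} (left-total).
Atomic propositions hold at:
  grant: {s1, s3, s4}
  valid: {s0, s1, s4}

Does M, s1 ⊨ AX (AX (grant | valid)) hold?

Sat(grant | valid) = {s0, s1, s3, s4}
Sat(AX (grant | valid)) = {s : every successor in {s0, s1, s3, s4}} = {s1, s2, s3, s4}
Sat(AX (AX (grant | valid))) = {s : every successor in {s1, s2, s3, s4}} = {s0, s2, s3, s4}
s1 ∉ Sat(AX (AX (grant | valid))) = {s0, s2, s3, s4}, so the formula does not hold at s1.

No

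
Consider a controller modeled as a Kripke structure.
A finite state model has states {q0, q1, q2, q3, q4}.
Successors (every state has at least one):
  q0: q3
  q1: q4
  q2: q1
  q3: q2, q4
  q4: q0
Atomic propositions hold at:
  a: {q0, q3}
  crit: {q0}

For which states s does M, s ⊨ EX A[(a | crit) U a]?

Sat(a | crit) = {q0, q3}
A[(a | crit) U a]: least fixpoint, start Z0 = Sat(a) = {q0, q3}, add states in Sat(a | crit) with every successor in Z. Already a fixed point.
Sat(A[(a | crit) U a]) = {q0, q3}
Sat(EX A[(a | crit) U a]) = {s : some successor in {q0, q3}} = {q0, q4}

{q0, q4}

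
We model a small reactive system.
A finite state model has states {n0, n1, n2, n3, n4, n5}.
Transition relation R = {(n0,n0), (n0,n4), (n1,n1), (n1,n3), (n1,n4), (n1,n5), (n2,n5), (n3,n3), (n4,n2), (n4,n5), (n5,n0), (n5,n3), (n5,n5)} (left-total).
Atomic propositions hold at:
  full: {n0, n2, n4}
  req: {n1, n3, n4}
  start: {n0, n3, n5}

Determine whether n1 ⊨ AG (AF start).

AF start: least fixpoint, start Z0 = {n0, n3, n5}, add states with every successor in Z. Z1 = {n0, n2, n3, n5}; Z2 = {n0, n2, n3, n4, n5}; fixed.
Sat(AF start) = {n0, n2, n3, n4, n5}
AG (AF start): greatest fixpoint, start Z0 = {n0, n2, n3, n4, n5}, keep only states in Sat with every successor in Z. Already a fixed point.
Sat(AG (AF start)) = {n0, n2, n3, n4, n5}
n1 ∉ Sat(AG (AF start)) = {n0, n2, n3, n4, n5}, so the formula does not hold at n1.

No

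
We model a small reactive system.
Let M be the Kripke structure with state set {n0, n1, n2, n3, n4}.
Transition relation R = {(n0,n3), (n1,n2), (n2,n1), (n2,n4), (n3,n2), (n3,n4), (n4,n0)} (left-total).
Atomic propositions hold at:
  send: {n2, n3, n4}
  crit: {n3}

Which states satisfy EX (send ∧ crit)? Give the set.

Sat(send ∧ crit) = {n3}
Sat(EX (send ∧ crit)) = {s : some successor in {n3}} = {n0}

{n0}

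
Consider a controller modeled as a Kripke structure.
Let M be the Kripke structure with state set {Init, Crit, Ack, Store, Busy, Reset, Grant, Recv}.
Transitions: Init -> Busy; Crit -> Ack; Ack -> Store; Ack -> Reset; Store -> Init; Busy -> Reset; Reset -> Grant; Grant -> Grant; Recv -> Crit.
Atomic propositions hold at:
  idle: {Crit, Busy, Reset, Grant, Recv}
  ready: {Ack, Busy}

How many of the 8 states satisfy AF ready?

AF ready: least fixpoint, start Z0 = {Ack, Busy}, add states with every successor in Z. Z1 = {Init, Crit, Ack, Busy}; Z2 = {Init, Crit, Ack, Store, Busy, Recv}; fixed.
Sat(AF ready) = {Init, Crit, Ack, Store, Busy, Recv}
|Sat(AF ready)| = |{Init, Crit, Ack, Store, Busy, Recv}| = 6.

6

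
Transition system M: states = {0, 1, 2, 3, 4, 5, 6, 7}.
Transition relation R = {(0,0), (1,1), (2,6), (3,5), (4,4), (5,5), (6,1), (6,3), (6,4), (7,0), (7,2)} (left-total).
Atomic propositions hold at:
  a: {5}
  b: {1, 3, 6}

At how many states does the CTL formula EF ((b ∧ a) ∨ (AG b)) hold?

4

Sat(b ∧ a) = ∅
AG b: greatest fixpoint, start Z0 = {1, 3, 6}, keep only states in Sat with every successor in Z. Z1 = {1}; fixed.
Sat(AG b) = {1}
Sat((b ∧ a) ∨ (AG b)) = {1}
EF ((b ∧ a) ∨ (AG b)): least fixpoint, start Z0 = {1}, add states with some successor in Z. Z1 = {1, 6}; Z2 = {1, 2, 6}; Z3 = {1, 2, 6, 7}; fixed.
Sat(EF ((b ∧ a) ∨ (AG b))) = {1, 2, 6, 7}
|Sat(EF ((b ∧ a) ∨ (AG b)))| = |{1, 2, 6, 7}| = 4.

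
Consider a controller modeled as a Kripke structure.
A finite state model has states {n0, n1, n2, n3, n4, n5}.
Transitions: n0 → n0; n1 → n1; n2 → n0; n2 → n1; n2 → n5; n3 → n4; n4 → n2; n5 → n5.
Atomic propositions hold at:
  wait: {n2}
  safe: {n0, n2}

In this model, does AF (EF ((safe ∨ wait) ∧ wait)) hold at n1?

No

Sat(safe ∨ wait) = {n0, n2}
Sat((safe ∨ wait) ∧ wait) = {n2}
EF ((safe ∨ wait) ∧ wait): least fixpoint, start Z0 = {n2}, add states with some successor in Z. Z1 = {n2, n4}; Z2 = {n2, n3, n4}; fixed.
Sat(EF ((safe ∨ wait) ∧ wait)) = {n2, n3, n4}
AF (EF ((safe ∨ wait) ∧ wait)): least fixpoint, start Z0 = {n2, n3, n4}, add states with every successor in Z. Already a fixed point.
Sat(AF (EF ((safe ∨ wait) ∧ wait))) = {n2, n3, n4}
n1 ∉ Sat(AF (EF ((safe ∨ wait) ∧ wait))) = {n2, n3, n4}, so the formula does not hold at n1.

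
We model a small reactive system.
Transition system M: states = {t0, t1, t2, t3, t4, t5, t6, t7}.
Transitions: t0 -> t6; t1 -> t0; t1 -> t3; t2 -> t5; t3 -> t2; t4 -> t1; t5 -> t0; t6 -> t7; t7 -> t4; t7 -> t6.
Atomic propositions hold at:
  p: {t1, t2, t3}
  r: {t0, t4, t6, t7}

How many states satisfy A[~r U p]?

Sat(~r) = {t1, t2, t3, t5}
A[~r U p]: least fixpoint, start Z0 = Sat(p) = {t1, t2, t3}, add states in Sat(~r) with every successor in Z. Already a fixed point.
Sat(A[~r U p]) = {t1, t2, t3}
|Sat(A[~r U p])| = |{t1, t2, t3}| = 3.

3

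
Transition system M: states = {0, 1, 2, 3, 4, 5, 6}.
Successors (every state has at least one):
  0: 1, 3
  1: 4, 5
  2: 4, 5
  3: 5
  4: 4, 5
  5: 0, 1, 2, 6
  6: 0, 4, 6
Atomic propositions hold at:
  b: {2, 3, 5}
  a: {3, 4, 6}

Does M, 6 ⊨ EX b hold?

No

Sat(EX b) = {s : some successor in {2, 3, 5}} = {0, 1, 2, 3, 4, 5}
6 ∉ Sat(EX b) = {0, 1, 2, 3, 4, 5}, so the formula does not hold at 6.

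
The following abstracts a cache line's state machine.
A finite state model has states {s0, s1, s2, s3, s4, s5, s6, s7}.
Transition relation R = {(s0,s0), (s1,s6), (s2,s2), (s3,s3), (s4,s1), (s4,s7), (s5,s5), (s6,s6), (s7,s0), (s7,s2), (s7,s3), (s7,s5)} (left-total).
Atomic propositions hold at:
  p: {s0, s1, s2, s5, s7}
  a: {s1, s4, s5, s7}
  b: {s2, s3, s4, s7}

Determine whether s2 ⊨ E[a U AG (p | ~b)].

Sat(~b) = {s0, s1, s5, s6}
Sat(p | ~b) = {s0, s1, s2, s5, s6, s7}
AG (p | ~b): greatest fixpoint, start Z0 = {s0, s1, s2, s5, s6, s7}, keep only states in Sat with every successor in Z. Z1 = {s0, s1, s2, s5, s6}; fixed.
Sat(AG (p | ~b)) = {s0, s1, s2, s5, s6}
E[a U AG (p | ~b)]: least fixpoint, start Z0 = Sat(AG (p | ~b)) = {s0, s1, s2, s5, s6}, add states in Sat(a) with some successor in Z. Z1 = {s0, s1, s2, s4, s5, s6, s7}; fixed.
Sat(E[a U AG (p | ~b)]) = {s0, s1, s2, s4, s5, s6, s7}
s2 ∈ Sat(E[a U AG (p | ~b)]) = {s0, s1, s2, s4, s5, s6, s7}, so the formula holds at s2.

Yes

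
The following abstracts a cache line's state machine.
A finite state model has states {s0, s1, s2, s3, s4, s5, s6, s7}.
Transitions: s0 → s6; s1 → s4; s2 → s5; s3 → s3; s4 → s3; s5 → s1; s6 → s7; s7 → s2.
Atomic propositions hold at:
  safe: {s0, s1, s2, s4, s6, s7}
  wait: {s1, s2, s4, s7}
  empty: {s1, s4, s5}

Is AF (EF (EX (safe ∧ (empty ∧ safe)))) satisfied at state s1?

Sat(empty ∧ safe) = {s1, s4}
Sat(safe ∧ (empty ∧ safe)) = {s1, s4}
Sat(EX (safe ∧ (empty ∧ safe))) = {s : some successor in {s1, s4}} = {s1, s5}
EF (EX (safe ∧ (empty ∧ safe))): least fixpoint, start Z0 = {s1, s5}, add states with some successor in Z. Z1 = {s1, s2, s5}; Z2 = {s1, s2, s5, s7}; Z3 = {s1, s2, s5, s6, s7}; Z4 = {s0, s1, s2, s5, s6, s7}; fixed.
Sat(EF (EX (safe ∧ (empty ∧ safe)))) = {s0, s1, s2, s5, s6, s7}
AF (EF (EX (safe ∧ (empty ∧ safe)))): least fixpoint, start Z0 = {s0, s1, s2, s5, s6, s7}, add states with every successor in Z. Already a fixed point.
Sat(AF (EF (EX (safe ∧ (empty ∧ safe))))) = {s0, s1, s2, s5, s6, s7}
s1 ∈ Sat(AF (EF (EX (safe ∧ (empty ∧ safe))))) = {s0, s1, s2, s5, s6, s7}, so the formula holds at s1.

Yes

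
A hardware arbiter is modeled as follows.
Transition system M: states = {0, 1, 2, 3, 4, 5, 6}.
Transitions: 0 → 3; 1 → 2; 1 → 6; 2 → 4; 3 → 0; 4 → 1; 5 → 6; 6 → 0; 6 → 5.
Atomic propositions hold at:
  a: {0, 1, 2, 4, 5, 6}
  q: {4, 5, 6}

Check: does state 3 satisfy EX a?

Sat(EX a) = {s : some successor in {0, 1, 2, 4, 5, 6}} = {1, 2, 3, 4, 5, 6}
3 ∈ Sat(EX a) = {1, 2, 3, 4, 5, 6}, so the formula holds at 3.

Yes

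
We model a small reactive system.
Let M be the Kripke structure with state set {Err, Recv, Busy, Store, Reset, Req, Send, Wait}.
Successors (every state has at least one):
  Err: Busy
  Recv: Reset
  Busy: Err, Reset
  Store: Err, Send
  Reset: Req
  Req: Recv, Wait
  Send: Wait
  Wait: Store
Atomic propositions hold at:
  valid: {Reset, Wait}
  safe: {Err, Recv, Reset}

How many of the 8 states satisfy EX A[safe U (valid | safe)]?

Sat(valid | safe) = {Err, Recv, Reset, Wait}
A[safe U (valid | safe)]: least fixpoint, start Z0 = Sat((valid | safe)) = {Err, Recv, Reset, Wait}, add states in Sat(safe) with every successor in Z. Already a fixed point.
Sat(A[safe U (valid | safe)]) = {Err, Recv, Reset, Wait}
Sat(EX A[safe U (valid | safe)]) = {s : some successor in {Err, Recv, Reset, Wait}} = {Recv, Busy, Store, Req, Send}
|Sat(EX A[safe U (valid | safe)])| = |{Recv, Busy, Store, Req, Send}| = 5.

5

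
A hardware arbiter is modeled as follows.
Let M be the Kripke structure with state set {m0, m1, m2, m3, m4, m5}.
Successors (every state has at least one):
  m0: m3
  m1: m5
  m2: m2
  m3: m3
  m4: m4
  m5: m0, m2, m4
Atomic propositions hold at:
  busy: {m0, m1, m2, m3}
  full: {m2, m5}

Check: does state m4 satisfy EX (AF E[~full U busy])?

Sat(~full) = {m0, m1, m3, m4}
E[~full U busy]: least fixpoint, start Z0 = Sat(busy) = {m0, m1, m2, m3}, add states in Sat(~full) with some successor in Z. Already a fixed point.
Sat(E[~full U busy]) = {m0, m1, m2, m3}
AF E[~full U busy]: least fixpoint, start Z0 = {m0, m1, m2, m3}, add states with every successor in Z. Already a fixed point.
Sat(AF E[~full U busy]) = {m0, m1, m2, m3}
Sat(EX (AF E[~full U busy])) = {s : some successor in {m0, m1, m2, m3}} = {m0, m2, m3, m5}
m4 ∉ Sat(EX (AF E[~full U busy])) = {m0, m2, m3, m5}, so the formula does not hold at m4.

No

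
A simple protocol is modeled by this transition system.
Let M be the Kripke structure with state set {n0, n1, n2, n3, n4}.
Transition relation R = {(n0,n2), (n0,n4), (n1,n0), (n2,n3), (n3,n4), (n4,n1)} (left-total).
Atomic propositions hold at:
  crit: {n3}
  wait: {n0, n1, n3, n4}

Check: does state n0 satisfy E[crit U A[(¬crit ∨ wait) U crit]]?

Sat(¬crit) = {n0, n1, n2, n4}
Sat(¬crit ∨ wait) = {n0, n1, n2, n3, n4}
A[(¬crit ∨ wait) U crit]: least fixpoint, start Z0 = Sat(crit) = {n3}, add states in Sat(¬crit ∨ wait) with every successor in Z. Z1 = {n2, n3}; fixed.
Sat(A[(¬crit ∨ wait) U crit]) = {n2, n3}
E[crit U A[(¬crit ∨ wait) U crit]]: least fixpoint, start Z0 = Sat(A[(¬crit ∨ wait) U crit]) = {n2, n3}, add states in Sat(crit) with some successor in Z. Already a fixed point.
Sat(E[crit U A[(¬crit ∨ wait) U crit]]) = {n2, n3}
n0 ∉ Sat(E[crit U A[(¬crit ∨ wait) U crit]]) = {n2, n3}, so the formula does not hold at n0.

No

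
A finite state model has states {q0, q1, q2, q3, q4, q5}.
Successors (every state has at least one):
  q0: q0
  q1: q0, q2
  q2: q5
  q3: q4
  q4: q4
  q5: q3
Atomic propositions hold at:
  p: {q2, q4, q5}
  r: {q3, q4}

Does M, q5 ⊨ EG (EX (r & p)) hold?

No

Sat(r & p) = {q4}
Sat(EX (r & p)) = {s : some successor in {q4}} = {q3, q4}
EG (EX (r & p)): greatest fixpoint, start Z0 = {q3, q4}, keep only states in Sat with some successor in Z. Already a fixed point.
Sat(EG (EX (r & p))) = {q3, q4}
q5 ∉ Sat(EG (EX (r & p))) = {q3, q4}, so the formula does not hold at q5.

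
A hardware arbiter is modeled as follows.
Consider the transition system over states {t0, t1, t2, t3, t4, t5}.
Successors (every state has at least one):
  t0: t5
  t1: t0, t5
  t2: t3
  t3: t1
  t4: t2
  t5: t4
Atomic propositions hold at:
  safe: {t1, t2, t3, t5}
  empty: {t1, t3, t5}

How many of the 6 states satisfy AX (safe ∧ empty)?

3

Sat(safe ∧ empty) = {t1, t3, t5}
Sat(AX (safe ∧ empty)) = {s : every successor in {t1, t3, t5}} = {t0, t2, t3}
|Sat(AX (safe ∧ empty))| = |{t0, t2, t3}| = 3.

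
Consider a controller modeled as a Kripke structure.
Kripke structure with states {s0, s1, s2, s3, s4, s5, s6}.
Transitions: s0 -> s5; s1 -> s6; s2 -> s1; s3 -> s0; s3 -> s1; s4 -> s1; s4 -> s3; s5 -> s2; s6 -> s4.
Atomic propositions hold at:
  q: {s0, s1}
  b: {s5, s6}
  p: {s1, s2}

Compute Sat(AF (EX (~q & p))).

{s0, s5}

Sat(~q) = {s2, s3, s4, s5, s6}
Sat(~q & p) = {s2}
Sat(EX (~q & p)) = {s : some successor in {s2}} = {s5}
AF (EX (~q & p)): least fixpoint, start Z0 = {s5}, add states with every successor in Z. Z1 = {s0, s5}; fixed.
Sat(AF (EX (~q & p))) = {s0, s5}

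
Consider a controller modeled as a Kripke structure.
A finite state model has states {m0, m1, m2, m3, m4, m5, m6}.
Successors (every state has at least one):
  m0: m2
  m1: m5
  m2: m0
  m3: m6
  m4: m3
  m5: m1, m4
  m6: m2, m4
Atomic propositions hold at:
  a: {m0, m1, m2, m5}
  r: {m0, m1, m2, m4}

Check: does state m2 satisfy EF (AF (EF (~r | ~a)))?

Sat(~r) = {m3, m5, m6}
Sat(~a) = {m3, m4, m6}
Sat(~r | ~a) = {m3, m4, m5, m6}
EF (~r | ~a): least fixpoint, start Z0 = {m3, m4, m5, m6}, add states with some successor in Z. Z1 = {m1, m3, m4, m5, m6}; fixed.
Sat(EF (~r | ~a)) = {m1, m3, m4, m5, m6}
AF (EF (~r | ~a)): least fixpoint, start Z0 = {m1, m3, m4, m5, m6}, add states with every successor in Z. Already a fixed point.
Sat(AF (EF (~r | ~a))) = {m1, m3, m4, m5, m6}
EF (AF (EF (~r | ~a))): least fixpoint, start Z0 = {m1, m3, m4, m5, m6}, add states with some successor in Z. Already a fixed point.
Sat(EF (AF (EF (~r | ~a)))) = {m1, m3, m4, m5, m6}
m2 ∉ Sat(EF (AF (EF (~r | ~a)))) = {m1, m3, m4, m5, m6}, so the formula does not hold at m2.

No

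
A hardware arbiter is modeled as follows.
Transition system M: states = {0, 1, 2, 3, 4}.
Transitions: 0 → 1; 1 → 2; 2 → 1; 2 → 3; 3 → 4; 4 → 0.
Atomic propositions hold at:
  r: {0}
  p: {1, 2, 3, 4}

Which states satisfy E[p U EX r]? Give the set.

Sat(EX r) = {s : some successor in {0}} = {4}
E[p U EX r]: least fixpoint, start Z0 = Sat(EX r) = {4}, add states in Sat(p) with some successor in Z. Z1 = {3, 4}; Z2 = {2, 3, 4}; Z3 = {1, 2, 3, 4}; fixed.
Sat(E[p U EX r]) = {1, 2, 3, 4}

{1, 2, 3, 4}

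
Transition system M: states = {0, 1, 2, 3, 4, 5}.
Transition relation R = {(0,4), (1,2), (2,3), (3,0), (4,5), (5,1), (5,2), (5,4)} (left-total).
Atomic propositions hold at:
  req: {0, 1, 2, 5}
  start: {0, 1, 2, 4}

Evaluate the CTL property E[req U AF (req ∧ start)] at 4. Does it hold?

Sat(req ∧ start) = {0, 1, 2}
AF (req ∧ start): least fixpoint, start Z0 = {0, 1, 2}, add states with every successor in Z. Z1 = {0, 1, 2, 3}; fixed.
Sat(AF (req ∧ start)) = {0, 1, 2, 3}
E[req U AF (req ∧ start)]: least fixpoint, start Z0 = Sat(AF (req ∧ start)) = {0, 1, 2, 3}, add states in Sat(req) with some successor in Z. Z1 = {0, 1, 2, 3, 5}; fixed.
Sat(E[req U AF (req ∧ start)]) = {0, 1, 2, 3, 5}
4 ∉ Sat(E[req U AF (req ∧ start)]) = {0, 1, 2, 3, 5}, so the formula does not hold at 4.

No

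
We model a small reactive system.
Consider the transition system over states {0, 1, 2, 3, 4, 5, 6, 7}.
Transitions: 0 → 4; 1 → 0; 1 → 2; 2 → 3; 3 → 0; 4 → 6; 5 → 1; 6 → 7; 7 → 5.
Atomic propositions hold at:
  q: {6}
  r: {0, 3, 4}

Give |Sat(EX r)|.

Sat(EX r) = {s : some successor in {0, 3, 4}} = {0, 1, 2, 3}
|Sat(EX r)| = |{0, 1, 2, 3}| = 4.

4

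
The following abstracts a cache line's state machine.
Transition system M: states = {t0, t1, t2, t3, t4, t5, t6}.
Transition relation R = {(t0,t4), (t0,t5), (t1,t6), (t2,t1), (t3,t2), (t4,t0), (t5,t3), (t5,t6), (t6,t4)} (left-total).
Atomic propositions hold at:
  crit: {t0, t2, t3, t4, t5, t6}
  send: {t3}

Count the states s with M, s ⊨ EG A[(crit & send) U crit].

Sat(crit & send) = {t3}
A[(crit & send) U crit]: least fixpoint, start Z0 = Sat(crit) = {t0, t2, t3, t4, t5, t6}, add states in Sat(crit & send) with every successor in Z. Already a fixed point.
Sat(A[(crit & send) U crit]) = {t0, t2, t3, t4, t5, t6}
EG A[(crit & send) U crit]: greatest fixpoint, start Z0 = {t0, t2, t3, t4, t5, t6}, keep only states in Sat with some successor in Z. Z1 = {t0, t3, t4, t5, t6}; Z2 = {t0, t4, t5, t6}; fixed.
Sat(EG A[(crit & send) U crit]) = {t0, t4, t5, t6}
|Sat(EG A[(crit & send) U crit])| = |{t0, t4, t5, t6}| = 4.

4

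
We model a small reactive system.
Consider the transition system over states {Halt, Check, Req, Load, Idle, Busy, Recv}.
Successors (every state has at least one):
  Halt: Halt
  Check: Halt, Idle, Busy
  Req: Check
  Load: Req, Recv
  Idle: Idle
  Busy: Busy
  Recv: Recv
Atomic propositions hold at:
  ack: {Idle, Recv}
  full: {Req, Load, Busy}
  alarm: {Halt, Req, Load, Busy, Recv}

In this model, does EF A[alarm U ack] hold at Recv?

Yes

A[alarm U ack]: least fixpoint, start Z0 = Sat(ack) = {Idle, Recv}, add states in Sat(alarm) with every successor in Z. Already a fixed point.
Sat(A[alarm U ack]) = {Idle, Recv}
EF A[alarm U ack]: least fixpoint, start Z0 = {Idle, Recv}, add states with some successor in Z. Z1 = {Check, Load, Idle, Recv}; Z2 = {Check, Req, Load, Idle, Recv}; fixed.
Sat(EF A[alarm U ack]) = {Check, Req, Load, Idle, Recv}
Recv ∈ Sat(EF A[alarm U ack]) = {Check, Req, Load, Idle, Recv}, so the formula holds at Recv.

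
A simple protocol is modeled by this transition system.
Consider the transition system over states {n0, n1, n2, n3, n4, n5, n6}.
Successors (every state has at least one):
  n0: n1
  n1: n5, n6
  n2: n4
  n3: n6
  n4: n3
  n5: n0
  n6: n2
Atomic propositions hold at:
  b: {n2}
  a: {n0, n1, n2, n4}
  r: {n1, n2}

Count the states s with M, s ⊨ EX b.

Sat(EX b) = {s : some successor in {n2}} = {n6}
|Sat(EX b)| = |{n6}| = 1.

1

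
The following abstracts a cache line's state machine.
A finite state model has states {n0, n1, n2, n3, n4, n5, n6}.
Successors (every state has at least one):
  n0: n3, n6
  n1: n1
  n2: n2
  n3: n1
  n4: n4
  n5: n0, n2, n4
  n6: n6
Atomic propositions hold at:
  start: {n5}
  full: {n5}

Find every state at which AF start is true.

AF start: least fixpoint, start Z0 = {n5}, add states with every successor in Z. Already a fixed point.
Sat(AF start) = {n5}

{n5}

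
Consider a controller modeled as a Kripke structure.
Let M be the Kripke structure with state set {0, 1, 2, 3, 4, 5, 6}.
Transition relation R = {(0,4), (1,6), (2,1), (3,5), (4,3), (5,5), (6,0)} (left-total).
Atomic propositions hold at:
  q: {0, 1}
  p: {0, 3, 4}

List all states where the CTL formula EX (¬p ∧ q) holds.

{2}

Sat(¬p) = {1, 2, 5, 6}
Sat(¬p ∧ q) = {1}
Sat(EX (¬p ∧ q)) = {s : some successor in {1}} = {2}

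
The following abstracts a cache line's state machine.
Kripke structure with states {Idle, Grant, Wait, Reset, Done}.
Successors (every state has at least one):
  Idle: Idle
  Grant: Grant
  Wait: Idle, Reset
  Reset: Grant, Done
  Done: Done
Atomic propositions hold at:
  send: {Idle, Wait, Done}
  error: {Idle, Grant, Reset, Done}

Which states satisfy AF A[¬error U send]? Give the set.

{Idle, Wait, Done}

Sat(¬error) = {Wait}
A[¬error U send]: least fixpoint, start Z0 = Sat(send) = {Idle, Wait, Done}, add states in Sat(¬error) with every successor in Z. Already a fixed point.
Sat(A[¬error U send]) = {Idle, Wait, Done}
AF A[¬error U send]: least fixpoint, start Z0 = {Idle, Wait, Done}, add states with every successor in Z. Already a fixed point.
Sat(AF A[¬error U send]) = {Idle, Wait, Done}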